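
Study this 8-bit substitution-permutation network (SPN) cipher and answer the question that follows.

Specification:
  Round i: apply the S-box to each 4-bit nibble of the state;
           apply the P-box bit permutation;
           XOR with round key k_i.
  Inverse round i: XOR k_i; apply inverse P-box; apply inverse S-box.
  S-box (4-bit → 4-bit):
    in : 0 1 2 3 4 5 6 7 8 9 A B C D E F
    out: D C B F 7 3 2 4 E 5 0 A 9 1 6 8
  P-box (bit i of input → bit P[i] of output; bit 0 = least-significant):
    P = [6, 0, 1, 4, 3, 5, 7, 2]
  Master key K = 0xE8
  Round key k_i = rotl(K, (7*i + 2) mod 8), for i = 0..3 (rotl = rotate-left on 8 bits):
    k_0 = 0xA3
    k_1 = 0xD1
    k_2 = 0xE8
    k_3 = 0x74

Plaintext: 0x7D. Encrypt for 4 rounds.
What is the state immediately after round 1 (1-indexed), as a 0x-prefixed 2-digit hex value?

s_0 = plaintext = 0x7D
s_1 = Round(s_0, k_0) = 0x63
s_2 = Round(s_1, k_1) = 0xA2
s_3 = Round(s_2, k_2) = 0xB9
s_4 = Round(s_3, k_3) = 0x12

0x63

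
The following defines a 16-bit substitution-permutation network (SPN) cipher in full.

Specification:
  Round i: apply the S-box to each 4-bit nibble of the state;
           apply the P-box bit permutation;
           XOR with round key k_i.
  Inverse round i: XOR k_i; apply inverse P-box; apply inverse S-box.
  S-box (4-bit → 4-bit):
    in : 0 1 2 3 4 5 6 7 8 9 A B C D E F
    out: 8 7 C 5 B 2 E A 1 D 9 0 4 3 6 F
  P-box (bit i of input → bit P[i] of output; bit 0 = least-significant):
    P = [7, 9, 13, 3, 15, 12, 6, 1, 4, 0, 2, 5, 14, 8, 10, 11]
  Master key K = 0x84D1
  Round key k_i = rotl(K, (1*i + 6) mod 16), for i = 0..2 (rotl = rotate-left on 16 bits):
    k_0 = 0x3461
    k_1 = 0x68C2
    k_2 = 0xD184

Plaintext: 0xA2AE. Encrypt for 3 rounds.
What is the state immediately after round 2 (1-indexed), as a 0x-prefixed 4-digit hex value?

0xBBCD

s_0 = plaintext = 0xA2AE
s_1 = Round(s_0, k_0) = 0xDE47
s_2 = Round(s_1, k_1) = 0xBBCD
s_3 = Round(s_2, k_2) = 0xD344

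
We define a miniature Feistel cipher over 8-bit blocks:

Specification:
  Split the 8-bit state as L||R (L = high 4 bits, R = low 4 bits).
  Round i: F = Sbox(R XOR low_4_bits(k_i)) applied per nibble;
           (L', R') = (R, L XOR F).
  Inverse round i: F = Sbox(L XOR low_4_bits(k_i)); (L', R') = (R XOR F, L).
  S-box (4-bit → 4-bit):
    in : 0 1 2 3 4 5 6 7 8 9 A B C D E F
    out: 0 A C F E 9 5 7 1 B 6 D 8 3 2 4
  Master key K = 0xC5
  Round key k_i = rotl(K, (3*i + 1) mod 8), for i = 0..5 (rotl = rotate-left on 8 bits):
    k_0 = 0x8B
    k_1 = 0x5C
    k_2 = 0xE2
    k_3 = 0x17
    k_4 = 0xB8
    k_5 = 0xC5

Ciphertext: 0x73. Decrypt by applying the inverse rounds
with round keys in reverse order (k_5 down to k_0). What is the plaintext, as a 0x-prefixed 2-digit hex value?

s_0 = ciphertext = 0x73
s_1 = InvRound(s_0, k_5) = 0xF7
s_2 = InvRound(s_1, k_4) = 0x0F
s_3 = InvRound(s_2, k_3) = 0x80
s_4 = InvRound(s_3, k_2) = 0x68
s_5 = InvRound(s_4, k_1) = 0xE6
s_6 = InvRound(s_5, k_0) = 0xFE

0xFE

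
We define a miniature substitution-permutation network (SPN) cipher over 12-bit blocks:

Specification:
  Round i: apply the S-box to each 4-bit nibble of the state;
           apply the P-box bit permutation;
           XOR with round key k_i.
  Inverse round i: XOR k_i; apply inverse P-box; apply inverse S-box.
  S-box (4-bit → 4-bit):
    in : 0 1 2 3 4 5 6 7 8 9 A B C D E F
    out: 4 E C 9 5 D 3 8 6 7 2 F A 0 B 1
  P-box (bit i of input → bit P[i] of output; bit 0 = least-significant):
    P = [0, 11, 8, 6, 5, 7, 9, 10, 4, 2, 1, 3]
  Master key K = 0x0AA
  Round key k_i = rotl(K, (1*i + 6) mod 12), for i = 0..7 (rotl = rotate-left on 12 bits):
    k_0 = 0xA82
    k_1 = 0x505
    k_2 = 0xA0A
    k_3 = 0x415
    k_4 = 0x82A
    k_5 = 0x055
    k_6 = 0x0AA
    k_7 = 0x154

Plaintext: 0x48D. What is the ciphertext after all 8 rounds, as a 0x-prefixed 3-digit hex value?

0x841

s_0 = plaintext = 0x48D
s_1 = Round(s_0, k_0) = 0x810
s_2 = Round(s_1, k_1) = 0x283
s_3 = Round(s_2, k_2) = 0x8C1
s_4 = Round(s_3, k_3) = 0x9D3
s_5 = Round(s_4, k_4) = 0x87D
s_6 = Round(s_5, k_5) = 0x453
s_7 = Round(s_6, k_6) = 0x6D9
s_8 = Round(s_7, k_7) = 0x841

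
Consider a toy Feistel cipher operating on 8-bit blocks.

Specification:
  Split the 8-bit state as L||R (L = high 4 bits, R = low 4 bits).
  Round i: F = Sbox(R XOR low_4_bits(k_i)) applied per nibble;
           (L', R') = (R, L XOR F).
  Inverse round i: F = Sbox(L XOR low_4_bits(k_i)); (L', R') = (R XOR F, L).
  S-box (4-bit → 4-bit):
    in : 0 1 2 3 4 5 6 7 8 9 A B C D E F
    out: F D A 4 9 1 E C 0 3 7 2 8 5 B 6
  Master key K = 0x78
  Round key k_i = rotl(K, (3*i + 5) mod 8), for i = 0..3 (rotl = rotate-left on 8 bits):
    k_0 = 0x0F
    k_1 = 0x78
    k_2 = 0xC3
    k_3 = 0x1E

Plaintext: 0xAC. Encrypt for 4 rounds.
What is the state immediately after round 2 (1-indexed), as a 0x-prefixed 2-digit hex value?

0xE2

s_0 = plaintext = 0xAC
s_1 = Round(s_0, k_0) = 0xCE
s_2 = Round(s_1, k_1) = 0xE2
s_3 = Round(s_2, k_2) = 0x23
s_4 = Round(s_3, k_3) = 0x37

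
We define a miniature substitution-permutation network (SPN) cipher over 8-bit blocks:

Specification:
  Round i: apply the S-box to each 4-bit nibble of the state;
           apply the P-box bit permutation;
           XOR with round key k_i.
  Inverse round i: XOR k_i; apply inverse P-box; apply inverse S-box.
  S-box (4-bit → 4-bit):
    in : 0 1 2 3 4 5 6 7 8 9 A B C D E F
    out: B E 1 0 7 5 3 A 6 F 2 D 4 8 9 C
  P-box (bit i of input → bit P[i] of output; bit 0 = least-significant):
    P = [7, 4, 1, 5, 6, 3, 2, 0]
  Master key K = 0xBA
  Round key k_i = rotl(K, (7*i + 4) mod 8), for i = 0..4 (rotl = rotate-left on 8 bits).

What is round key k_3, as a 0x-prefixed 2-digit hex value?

0x75

K = 0xBA
k_0 = rotl(K, (7*0+4) mod 8) = rotl(K, 4) = 0xAB
k_1 = rotl(K, (7*1+4) mod 8) = rotl(K, 3) = 0xD5
k_2 = rotl(K, (7*2+4) mod 8) = rotl(K, 2) = 0xEA
k_3 = rotl(K, (7*3+4) mod 8) = rotl(K, 1) = 0x75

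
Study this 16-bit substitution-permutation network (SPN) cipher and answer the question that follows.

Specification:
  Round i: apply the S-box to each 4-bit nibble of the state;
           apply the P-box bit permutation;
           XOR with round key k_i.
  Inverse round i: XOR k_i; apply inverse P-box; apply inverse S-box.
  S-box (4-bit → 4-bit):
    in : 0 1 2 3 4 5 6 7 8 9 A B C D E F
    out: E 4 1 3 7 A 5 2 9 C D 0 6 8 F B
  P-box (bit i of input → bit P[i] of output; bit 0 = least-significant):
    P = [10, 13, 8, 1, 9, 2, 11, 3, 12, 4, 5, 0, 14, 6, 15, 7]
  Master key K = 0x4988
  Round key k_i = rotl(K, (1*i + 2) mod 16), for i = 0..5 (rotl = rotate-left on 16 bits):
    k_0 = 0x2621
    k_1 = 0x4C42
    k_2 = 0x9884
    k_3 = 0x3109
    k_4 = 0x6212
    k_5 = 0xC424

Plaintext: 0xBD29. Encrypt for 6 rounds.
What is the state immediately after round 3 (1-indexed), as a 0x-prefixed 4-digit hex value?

s_0 = plaintext = 0xBD29
s_1 = Round(s_0, k_0) = 0x2522
s_2 = Round(s_1, k_1) = 0x0A53
s_3 = Round(s_2, k_2) = 0x2C69
s_4 = Round(s_3, k_3) = 0x7A3B
s_5 = Round(s_4, k_4) = 0x7077
s_6 = Round(s_5, k_5) = 0xE451

0x2C69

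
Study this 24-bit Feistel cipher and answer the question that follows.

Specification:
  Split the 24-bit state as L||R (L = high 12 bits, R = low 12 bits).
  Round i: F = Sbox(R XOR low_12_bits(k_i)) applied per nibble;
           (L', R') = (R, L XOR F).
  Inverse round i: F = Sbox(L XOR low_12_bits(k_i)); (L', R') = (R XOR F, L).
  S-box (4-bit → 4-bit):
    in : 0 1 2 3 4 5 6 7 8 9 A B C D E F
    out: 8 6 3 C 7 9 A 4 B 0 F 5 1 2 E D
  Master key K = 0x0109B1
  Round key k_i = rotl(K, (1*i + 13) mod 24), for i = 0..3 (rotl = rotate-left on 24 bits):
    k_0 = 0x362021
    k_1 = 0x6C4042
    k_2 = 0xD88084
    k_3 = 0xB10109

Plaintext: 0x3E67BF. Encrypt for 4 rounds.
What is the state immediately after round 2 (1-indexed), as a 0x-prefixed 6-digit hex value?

0x7E8340

s_0 = plaintext = 0x3E67BF
s_1 = Round(s_0, k_0) = 0x7BF7E8
s_2 = Round(s_1, k_1) = 0x7E8340
s_3 = Round(s_2, k_2) = 0x340BFF
s_4 = Round(s_3, k_3) = 0xBFFC9A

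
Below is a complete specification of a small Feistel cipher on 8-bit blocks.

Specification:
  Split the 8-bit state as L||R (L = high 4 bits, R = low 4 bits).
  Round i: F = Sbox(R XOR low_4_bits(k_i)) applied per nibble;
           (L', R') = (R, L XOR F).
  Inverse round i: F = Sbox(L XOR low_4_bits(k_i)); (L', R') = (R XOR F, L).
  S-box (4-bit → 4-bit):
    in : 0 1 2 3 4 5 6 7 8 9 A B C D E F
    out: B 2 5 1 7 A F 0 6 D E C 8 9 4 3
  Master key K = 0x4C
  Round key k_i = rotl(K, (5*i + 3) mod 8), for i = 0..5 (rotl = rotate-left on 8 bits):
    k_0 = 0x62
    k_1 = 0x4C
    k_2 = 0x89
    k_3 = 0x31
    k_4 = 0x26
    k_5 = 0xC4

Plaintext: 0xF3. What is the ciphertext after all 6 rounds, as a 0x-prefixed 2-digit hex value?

0x6A

s_0 = plaintext = 0xF3
s_1 = Round(s_0, k_0) = 0x3D
s_2 = Round(s_1, k_1) = 0xD1
s_3 = Round(s_2, k_2) = 0x1B
s_4 = Round(s_3, k_3) = 0xBF
s_5 = Round(s_4, k_4) = 0xF6
s_6 = Round(s_5, k_5) = 0x6A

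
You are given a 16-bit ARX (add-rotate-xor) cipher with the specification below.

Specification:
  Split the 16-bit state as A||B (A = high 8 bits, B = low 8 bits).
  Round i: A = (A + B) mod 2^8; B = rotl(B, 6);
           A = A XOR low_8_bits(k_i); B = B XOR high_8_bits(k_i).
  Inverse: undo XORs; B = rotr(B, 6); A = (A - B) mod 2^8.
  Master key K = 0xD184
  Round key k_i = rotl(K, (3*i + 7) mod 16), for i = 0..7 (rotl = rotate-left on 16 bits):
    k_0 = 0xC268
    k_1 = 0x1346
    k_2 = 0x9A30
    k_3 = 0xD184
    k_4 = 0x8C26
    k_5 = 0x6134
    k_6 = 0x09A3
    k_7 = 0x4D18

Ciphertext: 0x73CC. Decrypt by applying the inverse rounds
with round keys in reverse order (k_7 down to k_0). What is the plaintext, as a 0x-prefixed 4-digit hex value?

0x93AA

s_0 = ciphertext = 0x73CC
s_1 = InvRound(s_0, k_7) = 0x6506
s_2 = InvRound(s_1, k_6) = 0x8A3C
s_3 = InvRound(s_2, k_5) = 0x4975
s_4 = InvRound(s_3, k_4) = 0x88E7
s_5 = InvRound(s_4, k_3) = 0x34D8
s_6 = InvRound(s_5, k_2) = 0xFB09
s_7 = InvRound(s_6, k_1) = 0x5568
s_8 = InvRound(s_7, k_0) = 0x93AA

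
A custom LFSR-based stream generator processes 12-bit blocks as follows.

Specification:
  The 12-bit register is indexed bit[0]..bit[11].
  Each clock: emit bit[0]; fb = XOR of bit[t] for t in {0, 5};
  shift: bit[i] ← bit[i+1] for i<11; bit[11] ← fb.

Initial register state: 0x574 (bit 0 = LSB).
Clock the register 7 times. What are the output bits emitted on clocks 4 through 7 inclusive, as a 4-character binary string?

0111

reg_0 = 0x574
clock 1: out=0, reg = 0xABA
clock 2: out=0, reg = 0xD5D
clock 3: out=1, reg = 0xEAE
clock 4: out=0, reg = 0xF57
clock 5: out=1, reg = 0xFAB
clock 6: out=1, reg = 0x7D5
clock 7: out=1, reg = 0xBEA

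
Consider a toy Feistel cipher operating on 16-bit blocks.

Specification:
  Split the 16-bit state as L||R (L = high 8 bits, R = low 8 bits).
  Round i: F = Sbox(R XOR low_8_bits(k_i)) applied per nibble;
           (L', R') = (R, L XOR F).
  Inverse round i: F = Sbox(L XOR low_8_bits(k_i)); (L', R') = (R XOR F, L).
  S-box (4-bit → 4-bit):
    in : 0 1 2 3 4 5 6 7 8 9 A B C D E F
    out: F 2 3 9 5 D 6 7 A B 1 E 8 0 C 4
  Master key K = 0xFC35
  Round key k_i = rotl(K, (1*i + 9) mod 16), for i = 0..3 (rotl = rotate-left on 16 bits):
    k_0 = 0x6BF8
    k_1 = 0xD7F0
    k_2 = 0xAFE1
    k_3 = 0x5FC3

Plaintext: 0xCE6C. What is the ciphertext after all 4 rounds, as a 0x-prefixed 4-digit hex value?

0x4260

s_0 = plaintext = 0xCE6C
s_1 = Round(s_0, k_0) = 0x6C7B
s_2 = Round(s_1, k_1) = 0x7BC2
s_3 = Round(s_2, k_2) = 0xC242
s_4 = Round(s_3, k_3) = 0x4260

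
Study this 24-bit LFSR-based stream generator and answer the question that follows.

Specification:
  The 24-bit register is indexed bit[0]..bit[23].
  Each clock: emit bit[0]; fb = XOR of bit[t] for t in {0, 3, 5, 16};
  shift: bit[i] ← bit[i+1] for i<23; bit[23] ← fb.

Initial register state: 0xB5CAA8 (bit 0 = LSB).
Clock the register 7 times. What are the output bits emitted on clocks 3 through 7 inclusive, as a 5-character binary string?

01010

reg_0 = 0xB5CAA8
clock 1: out=0, reg = 0xDAE554
clock 2: out=0, reg = 0x6D72AA
clock 3: out=0, reg = 0xB6B955
clock 4: out=1, reg = 0xDB5CAA
clock 5: out=0, reg = 0xEDAE55
clock 6: out=1, reg = 0x76D72A
clock 7: out=0, reg = 0x3B6B95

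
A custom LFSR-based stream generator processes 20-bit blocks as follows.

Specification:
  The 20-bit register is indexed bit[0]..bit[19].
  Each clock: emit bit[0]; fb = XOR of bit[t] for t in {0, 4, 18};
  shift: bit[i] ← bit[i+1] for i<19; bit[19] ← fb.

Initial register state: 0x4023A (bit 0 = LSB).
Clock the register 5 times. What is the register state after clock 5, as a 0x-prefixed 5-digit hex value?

0xC2011

reg_0 = 0x4023A
clock 1: out=0, reg = 0x2011D
clock 2: out=1, reg = 0x1008E
clock 3: out=0, reg = 0x08047
clock 4: out=1, reg = 0x84023
clock 5: out=1, reg = 0xC2011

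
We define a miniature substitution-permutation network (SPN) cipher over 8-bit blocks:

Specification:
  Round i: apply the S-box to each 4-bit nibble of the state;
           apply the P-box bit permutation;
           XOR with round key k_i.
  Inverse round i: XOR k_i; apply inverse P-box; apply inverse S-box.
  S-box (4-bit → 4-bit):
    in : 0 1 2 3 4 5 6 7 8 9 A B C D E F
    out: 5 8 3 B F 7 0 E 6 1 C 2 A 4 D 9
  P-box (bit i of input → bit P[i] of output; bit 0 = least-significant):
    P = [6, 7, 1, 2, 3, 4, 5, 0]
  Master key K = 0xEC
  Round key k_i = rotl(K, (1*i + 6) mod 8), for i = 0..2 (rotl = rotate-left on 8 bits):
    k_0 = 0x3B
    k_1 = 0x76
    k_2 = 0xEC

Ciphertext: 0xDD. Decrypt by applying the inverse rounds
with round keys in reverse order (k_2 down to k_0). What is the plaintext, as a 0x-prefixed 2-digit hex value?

0x3F

s_0 = ciphertext = 0xDD
s_1 = InvRound(s_0, k_2) = 0x76
s_2 = InvRound(s_1, k_1) = 0x66
s_3 = InvRound(s_2, k_0) = 0x3F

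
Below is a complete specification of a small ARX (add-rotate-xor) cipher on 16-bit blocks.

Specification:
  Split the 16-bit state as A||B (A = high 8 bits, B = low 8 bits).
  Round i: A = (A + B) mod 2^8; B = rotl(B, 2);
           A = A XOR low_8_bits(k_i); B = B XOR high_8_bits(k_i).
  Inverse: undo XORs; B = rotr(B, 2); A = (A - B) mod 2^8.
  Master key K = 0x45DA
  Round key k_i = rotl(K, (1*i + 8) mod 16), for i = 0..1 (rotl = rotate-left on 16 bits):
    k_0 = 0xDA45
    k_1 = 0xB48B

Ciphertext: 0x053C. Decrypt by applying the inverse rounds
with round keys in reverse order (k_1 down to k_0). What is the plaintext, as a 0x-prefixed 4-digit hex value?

0xEB3E

s_0 = ciphertext = 0x053C
s_1 = InvRound(s_0, k_1) = 0x6C22
s_2 = InvRound(s_1, k_0) = 0xEB3E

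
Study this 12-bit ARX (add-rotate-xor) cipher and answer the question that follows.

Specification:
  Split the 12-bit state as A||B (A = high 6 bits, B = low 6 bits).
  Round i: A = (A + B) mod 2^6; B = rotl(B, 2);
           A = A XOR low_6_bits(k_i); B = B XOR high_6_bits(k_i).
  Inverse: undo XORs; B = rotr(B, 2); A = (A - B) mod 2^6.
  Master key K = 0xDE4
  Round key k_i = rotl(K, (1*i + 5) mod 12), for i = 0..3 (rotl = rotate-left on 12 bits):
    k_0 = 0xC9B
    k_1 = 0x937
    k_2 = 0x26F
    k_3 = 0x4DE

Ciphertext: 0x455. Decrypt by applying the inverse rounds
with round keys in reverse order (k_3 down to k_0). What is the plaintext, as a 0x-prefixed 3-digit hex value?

0xE16

s_0 = ciphertext = 0x455
s_1 = InvRound(s_0, k_3) = 0xBA1
s_2 = InvRound(s_1, k_2) = 0xDCA
s_3 = InvRound(s_2, k_1) = 0x56B
s_4 = InvRound(s_3, k_0) = 0xE16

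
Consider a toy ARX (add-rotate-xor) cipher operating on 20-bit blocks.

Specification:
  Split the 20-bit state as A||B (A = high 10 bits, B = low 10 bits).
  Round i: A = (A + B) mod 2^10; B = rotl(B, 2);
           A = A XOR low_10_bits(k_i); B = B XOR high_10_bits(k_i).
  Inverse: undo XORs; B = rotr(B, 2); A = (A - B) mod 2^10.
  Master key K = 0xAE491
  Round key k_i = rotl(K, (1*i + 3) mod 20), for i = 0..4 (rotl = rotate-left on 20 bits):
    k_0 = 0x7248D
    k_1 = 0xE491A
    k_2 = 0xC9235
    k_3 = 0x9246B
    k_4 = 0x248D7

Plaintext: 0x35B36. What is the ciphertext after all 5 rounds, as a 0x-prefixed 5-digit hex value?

s_0 = plaintext = 0x35B36
s_1 = Round(s_0, k_0) = 0x20512
s_2 = Round(s_1, k_1) = 0x227DB
s_3 = Round(s_2, k_2) = 0x9444B
s_4 = Round(s_3, k_3) = 0xBDF65
s_5 = Round(s_4, k_4) = 0xA2D05

0xA2D05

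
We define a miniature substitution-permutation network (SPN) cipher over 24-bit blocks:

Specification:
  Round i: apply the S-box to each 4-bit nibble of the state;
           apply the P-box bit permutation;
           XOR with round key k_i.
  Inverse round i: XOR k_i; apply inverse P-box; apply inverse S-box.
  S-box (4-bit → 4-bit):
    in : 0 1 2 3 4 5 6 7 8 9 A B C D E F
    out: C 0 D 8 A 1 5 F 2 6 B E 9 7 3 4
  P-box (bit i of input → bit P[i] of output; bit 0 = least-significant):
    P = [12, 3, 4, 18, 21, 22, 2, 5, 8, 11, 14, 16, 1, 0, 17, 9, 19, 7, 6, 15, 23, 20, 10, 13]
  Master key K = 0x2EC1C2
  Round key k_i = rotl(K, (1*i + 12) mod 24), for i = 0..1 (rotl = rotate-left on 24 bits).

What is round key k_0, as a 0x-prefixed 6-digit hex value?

0x1C22EC

K = 0x2EC1C2
k_0 = rotl(K, (1*0+12) mod 24) = rotl(K, 12) = 0x1C22EC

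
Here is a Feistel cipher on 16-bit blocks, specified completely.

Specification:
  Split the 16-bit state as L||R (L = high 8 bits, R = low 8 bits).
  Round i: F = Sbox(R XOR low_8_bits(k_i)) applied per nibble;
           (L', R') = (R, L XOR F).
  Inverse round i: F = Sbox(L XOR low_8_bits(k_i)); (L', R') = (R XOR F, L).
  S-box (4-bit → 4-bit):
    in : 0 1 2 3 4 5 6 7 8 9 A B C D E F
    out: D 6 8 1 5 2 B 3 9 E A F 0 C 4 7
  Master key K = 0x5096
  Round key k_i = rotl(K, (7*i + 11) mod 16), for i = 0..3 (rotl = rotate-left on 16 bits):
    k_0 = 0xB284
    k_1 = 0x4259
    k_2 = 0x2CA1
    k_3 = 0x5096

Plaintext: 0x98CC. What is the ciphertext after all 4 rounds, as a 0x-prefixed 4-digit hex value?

s_0 = plaintext = 0x98CC
s_1 = Round(s_0, k_0) = 0xCCC1
s_2 = Round(s_1, k_1) = 0xC125
s_3 = Round(s_2, k_2) = 0x2554
s_4 = Round(s_3, k_3) = 0x542D

0x542D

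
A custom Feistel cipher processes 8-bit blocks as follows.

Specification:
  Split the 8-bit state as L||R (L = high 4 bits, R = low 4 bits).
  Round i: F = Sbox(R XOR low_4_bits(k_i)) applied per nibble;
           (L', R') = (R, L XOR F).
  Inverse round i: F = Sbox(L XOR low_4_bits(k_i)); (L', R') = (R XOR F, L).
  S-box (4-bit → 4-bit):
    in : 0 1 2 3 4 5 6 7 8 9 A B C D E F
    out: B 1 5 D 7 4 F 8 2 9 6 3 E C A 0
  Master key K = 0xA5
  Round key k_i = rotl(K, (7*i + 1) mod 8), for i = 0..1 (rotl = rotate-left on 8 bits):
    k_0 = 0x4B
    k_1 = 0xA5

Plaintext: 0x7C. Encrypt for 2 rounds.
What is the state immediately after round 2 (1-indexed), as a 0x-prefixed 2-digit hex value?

0xFA

s_0 = plaintext = 0x7C
s_1 = Round(s_0, k_0) = 0xCF
s_2 = Round(s_1, k_1) = 0xFA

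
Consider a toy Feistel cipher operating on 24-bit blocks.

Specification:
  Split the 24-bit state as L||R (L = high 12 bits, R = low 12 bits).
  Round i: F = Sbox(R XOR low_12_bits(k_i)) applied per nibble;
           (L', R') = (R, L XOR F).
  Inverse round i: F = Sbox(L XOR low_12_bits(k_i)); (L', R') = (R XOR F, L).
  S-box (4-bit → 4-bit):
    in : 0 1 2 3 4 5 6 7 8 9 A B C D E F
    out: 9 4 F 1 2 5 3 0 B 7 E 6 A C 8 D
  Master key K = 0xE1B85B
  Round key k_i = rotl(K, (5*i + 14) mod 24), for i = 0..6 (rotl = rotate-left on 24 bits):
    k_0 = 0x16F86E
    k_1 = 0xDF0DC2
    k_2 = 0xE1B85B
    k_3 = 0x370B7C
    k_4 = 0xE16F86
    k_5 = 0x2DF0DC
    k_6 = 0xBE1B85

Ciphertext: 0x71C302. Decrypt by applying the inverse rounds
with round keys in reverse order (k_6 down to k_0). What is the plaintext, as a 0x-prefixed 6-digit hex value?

0xCE7786

s_0 = ciphertext = 0x71C302
s_1 = InvRound(s_0, k_6) = 0x97571C
s_2 = InvRound(s_1, k_5) = 0x0FB975
s_3 = InvRound(s_2, k_4) = 0x4790FB
s_4 = InvRound(s_3, k_3) = 0xD6E479
s_5 = InvRound(s_4, k_2) = 0x16CD6E
s_6 = InvRound(s_5, k_1) = 0x78616C
s_7 = InvRound(s_6, k_0) = 0xCE7786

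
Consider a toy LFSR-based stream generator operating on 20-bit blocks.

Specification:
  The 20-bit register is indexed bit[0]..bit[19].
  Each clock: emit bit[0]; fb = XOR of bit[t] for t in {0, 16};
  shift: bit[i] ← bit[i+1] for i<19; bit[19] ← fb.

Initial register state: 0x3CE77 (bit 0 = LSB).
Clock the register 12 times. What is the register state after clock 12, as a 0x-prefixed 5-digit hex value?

0xD343C

reg_0 = 0x3CE77
clock 1: out=1, reg = 0x1E73B
clock 2: out=1, reg = 0x0F39D
clock 3: out=1, reg = 0x879CE
clock 4: out=0, reg = 0x43CE7
clock 5: out=1, reg = 0xA1E73
clock 6: out=1, reg = 0xD0F39
clock 7: out=1, reg = 0x6879C
clock 8: out=0, reg = 0x343CE
clock 9: out=0, reg = 0x9A1E7
clock 10: out=1, reg = 0x4D0F3
clock 11: out=1, reg = 0xA6879
clock 12: out=1, reg = 0xD343C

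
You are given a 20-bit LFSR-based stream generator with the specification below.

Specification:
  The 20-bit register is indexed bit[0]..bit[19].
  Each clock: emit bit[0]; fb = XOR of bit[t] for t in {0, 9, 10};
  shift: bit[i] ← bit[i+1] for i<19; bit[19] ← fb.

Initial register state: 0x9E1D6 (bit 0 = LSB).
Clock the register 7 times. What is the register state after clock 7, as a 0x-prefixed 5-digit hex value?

0xBD3C3

reg_0 = 0x9E1D6
clock 1: out=0, reg = 0x4F0EB
clock 2: out=1, reg = 0xA7875
clock 3: out=1, reg = 0xD3C3A
clock 4: out=0, reg = 0xE9E1D
clock 5: out=1, reg = 0xF4F0E
clock 6: out=0, reg = 0x7A787
clock 7: out=1, reg = 0xBD3C3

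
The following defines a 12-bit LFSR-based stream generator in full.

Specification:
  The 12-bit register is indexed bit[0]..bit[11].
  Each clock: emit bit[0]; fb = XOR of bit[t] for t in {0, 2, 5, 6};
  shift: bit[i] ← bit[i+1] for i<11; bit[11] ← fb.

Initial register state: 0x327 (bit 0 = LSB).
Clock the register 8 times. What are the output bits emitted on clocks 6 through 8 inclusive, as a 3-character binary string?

reg_0 = 0x327
clock 1: out=1, reg = 0x993
clock 2: out=1, reg = 0xCC9
clock 3: out=1, reg = 0x664
clock 4: out=0, reg = 0xB32
clock 5: out=0, reg = 0xD99
clock 6: out=1, reg = 0xECC
clock 7: out=0, reg = 0x766
clock 8: out=0, reg = 0xBB3

100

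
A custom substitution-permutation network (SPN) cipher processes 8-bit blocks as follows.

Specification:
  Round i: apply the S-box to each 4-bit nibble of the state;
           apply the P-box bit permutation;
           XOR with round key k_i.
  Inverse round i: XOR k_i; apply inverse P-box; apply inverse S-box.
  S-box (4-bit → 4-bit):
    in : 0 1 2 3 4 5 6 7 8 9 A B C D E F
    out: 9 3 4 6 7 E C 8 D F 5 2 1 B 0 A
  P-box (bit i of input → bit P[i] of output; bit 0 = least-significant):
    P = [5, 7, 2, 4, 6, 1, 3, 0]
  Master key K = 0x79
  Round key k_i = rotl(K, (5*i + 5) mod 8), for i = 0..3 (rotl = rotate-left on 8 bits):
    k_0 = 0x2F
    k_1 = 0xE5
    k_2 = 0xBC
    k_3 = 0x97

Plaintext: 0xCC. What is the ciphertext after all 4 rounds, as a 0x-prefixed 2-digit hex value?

0x8B

s_0 = plaintext = 0xCC
s_1 = Round(s_0, k_0) = 0x4F
s_2 = Round(s_1, k_1) = 0x3F
s_3 = Round(s_2, k_2) = 0x26
s_4 = Round(s_3, k_3) = 0x8B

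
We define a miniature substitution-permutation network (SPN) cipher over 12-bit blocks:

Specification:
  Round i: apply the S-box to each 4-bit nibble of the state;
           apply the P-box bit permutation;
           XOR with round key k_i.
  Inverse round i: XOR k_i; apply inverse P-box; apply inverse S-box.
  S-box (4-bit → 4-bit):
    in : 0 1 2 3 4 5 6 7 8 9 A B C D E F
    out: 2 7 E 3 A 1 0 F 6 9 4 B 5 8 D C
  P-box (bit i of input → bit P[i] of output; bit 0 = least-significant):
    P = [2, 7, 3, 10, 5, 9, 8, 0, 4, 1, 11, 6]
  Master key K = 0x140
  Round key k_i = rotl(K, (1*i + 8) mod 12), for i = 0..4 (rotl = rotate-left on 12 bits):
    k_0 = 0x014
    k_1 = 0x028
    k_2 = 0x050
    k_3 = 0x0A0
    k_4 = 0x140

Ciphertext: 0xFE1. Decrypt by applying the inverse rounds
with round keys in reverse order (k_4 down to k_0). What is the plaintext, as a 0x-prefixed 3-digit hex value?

s_0 = ciphertext = 0xFE1
s_1 = InvRound(s_0, k_4) = 0xAB4
s_2 = InvRound(s_1, k_3) = 0xC05
s_3 = InvRound(s_2, k_2) = 0xED9
s_4 = InvRound(s_3, k_1) = 0xEB4
s_5 = InvRound(s_4, k_0) = 0xA34

0xA34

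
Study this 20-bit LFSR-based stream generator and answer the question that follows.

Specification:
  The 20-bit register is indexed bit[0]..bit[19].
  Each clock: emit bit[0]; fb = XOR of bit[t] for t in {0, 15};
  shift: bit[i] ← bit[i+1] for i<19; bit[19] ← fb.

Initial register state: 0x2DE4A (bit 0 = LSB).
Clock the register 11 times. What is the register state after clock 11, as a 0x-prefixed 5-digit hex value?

reg_0 = 0x2DE4A
clock 1: out=0, reg = 0x96F25
clock 2: out=1, reg = 0xCB792
clock 3: out=0, reg = 0xE5BC9
clock 4: out=1, reg = 0xF2DE4
clock 5: out=0, reg = 0x796F2
clock 6: out=0, reg = 0xBCB79
clock 7: out=1, reg = 0x5E5BC
clock 8: out=0, reg = 0xAF2DE
clock 9: out=0, reg = 0xD796F
clock 10: out=1, reg = 0xEBCB7
clock 11: out=1, reg = 0x75E5B

0x75E5B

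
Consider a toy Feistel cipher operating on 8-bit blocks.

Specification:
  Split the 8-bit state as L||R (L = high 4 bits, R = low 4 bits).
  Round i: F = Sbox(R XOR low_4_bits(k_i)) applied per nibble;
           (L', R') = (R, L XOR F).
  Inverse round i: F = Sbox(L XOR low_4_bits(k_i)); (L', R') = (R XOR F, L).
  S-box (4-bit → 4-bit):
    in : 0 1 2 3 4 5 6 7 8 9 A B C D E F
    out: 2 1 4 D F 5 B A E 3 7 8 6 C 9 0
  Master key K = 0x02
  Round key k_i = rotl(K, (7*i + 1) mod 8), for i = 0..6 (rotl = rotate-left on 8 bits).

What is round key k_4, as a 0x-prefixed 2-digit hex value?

K = 0x02
k_0 = rotl(K, (7*0+1) mod 8) = rotl(K, 1) = 0x04
k_1 = rotl(K, (7*1+1) mod 8) = rotl(K, 0) = 0x02
k_2 = rotl(K, (7*2+1) mod 8) = rotl(K, 7) = 0x01
k_3 = rotl(K, (7*3+1) mod 8) = rotl(K, 6) = 0x80
k_4 = rotl(K, (7*4+1) mod 8) = rotl(K, 5) = 0x40

0x40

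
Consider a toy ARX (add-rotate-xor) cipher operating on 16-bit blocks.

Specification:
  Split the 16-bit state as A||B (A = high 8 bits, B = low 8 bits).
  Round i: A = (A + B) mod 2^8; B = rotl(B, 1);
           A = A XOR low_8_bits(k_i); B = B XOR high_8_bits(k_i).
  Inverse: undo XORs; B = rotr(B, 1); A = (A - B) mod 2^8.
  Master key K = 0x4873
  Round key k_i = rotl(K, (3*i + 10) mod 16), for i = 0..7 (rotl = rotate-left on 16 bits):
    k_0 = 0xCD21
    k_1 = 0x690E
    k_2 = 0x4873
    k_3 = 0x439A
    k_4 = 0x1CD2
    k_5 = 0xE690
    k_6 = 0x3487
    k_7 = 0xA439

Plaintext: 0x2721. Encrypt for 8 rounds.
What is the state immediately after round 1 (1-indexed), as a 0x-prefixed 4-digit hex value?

0x698F

s_0 = plaintext = 0x2721
s_1 = Round(s_0, k_0) = 0x698F
s_2 = Round(s_1, k_1) = 0xF676
s_3 = Round(s_2, k_2) = 0x1FA4
s_4 = Round(s_3, k_3) = 0x590A
s_5 = Round(s_4, k_4) = 0xB108
s_6 = Round(s_5, k_5) = 0x29F6
s_7 = Round(s_6, k_6) = 0x98D9
s_8 = Round(s_7, k_7) = 0x4817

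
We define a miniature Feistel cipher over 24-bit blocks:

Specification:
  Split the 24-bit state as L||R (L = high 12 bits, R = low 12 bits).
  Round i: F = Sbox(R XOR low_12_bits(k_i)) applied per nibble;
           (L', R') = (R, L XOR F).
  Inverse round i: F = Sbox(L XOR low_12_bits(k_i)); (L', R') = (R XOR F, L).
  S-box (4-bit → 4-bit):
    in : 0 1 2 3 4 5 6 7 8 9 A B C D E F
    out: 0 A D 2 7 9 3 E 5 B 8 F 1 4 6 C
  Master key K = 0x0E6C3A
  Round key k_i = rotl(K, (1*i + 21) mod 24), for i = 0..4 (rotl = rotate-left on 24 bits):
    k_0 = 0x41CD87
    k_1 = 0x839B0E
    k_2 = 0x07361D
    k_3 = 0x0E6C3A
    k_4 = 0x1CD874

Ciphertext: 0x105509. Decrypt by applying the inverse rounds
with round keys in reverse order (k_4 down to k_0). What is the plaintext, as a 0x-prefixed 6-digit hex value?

s_0 = ciphertext = 0x105509
s_1 = InvRound(s_0, k_4) = 0xEE3105
s_2 = InvRound(s_1, k_3) = 0xC4EEE3
s_3 = InvRound(s_2, k_2) = 0x671C4E
s_4 = InvRound(s_3, k_1) = 0x8A2671
s_5 = InvRound(s_4, k_0) = 0xFA88A2

0xFA88A2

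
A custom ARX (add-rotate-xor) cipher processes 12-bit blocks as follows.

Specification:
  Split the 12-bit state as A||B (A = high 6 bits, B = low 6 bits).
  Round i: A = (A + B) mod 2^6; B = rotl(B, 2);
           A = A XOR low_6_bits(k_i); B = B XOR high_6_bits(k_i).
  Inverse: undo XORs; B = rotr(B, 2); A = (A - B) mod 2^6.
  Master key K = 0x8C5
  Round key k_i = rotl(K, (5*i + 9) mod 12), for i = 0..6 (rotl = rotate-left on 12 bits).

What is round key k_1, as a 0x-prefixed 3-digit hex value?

K = 0x8C5
k_0 = rotl(K, (5*0+9) mod 12) = rotl(K, 9) = 0xB18
k_1 = rotl(K, (5*1+9) mod 12) = rotl(K, 2) = 0x316

0x316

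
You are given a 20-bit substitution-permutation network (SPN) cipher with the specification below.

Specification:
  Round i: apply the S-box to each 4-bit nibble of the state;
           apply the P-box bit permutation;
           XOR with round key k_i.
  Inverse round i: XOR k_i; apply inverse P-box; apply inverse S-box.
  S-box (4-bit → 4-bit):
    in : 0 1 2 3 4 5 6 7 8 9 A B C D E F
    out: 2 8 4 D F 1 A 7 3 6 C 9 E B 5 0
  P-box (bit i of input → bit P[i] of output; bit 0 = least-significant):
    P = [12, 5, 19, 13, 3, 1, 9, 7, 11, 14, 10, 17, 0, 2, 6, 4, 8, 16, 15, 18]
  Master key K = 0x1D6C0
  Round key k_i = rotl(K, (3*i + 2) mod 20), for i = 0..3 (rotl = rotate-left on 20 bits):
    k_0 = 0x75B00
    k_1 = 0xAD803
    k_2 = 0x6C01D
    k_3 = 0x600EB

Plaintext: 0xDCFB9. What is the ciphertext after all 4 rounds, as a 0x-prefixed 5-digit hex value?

s_0 = plaintext = 0xDCFB9
s_1 = Round(s_0, k_0) = 0xA5AFC
s_2 = Round(s_1, k_1) = 0x47C22
s_3 = Round(s_2, k_2) = 0x90758
s_4 = Round(s_3, k_3) = 0x7DCC7

0x7DCC7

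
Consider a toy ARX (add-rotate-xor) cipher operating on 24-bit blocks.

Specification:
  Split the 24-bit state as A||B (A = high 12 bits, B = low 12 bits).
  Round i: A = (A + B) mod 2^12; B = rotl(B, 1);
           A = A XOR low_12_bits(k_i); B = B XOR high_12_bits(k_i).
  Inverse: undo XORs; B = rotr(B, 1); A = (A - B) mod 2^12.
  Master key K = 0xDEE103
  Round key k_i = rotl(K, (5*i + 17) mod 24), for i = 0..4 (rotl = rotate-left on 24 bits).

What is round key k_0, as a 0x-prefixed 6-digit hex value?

K = 0xDEE103
k_0 = rotl(K, (5*0+17) mod 24) = rotl(K, 17) = 0x07BDC2

0x07BDC2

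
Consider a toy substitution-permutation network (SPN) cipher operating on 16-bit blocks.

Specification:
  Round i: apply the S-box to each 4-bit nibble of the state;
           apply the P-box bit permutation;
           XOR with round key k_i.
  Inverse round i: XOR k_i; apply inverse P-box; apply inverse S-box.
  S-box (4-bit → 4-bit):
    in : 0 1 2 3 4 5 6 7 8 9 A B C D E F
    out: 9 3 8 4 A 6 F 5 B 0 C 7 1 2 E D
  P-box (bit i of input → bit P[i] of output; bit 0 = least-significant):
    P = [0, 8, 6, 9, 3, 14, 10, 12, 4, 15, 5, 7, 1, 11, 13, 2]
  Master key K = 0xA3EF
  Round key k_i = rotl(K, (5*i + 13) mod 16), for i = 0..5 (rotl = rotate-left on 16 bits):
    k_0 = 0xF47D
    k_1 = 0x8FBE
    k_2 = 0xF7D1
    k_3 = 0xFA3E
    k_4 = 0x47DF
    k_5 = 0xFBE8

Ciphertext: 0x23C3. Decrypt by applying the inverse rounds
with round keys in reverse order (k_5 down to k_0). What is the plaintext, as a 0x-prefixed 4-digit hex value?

0xDD40

s_0 = ciphertext = 0x23C3
s_1 = InvRound(s_0, k_5) = 0x158C
s_2 = InvRound(s_1, k_4) = 0xCC4F
s_3 = InvRound(s_2, k_3) = 0x37AF
s_4 = InvRound(s_3, k_2) = 0x0B13
s_5 = InvRound(s_4, k_1) = 0x2E7C
s_6 = InvRound(s_5, k_0) = 0xDD40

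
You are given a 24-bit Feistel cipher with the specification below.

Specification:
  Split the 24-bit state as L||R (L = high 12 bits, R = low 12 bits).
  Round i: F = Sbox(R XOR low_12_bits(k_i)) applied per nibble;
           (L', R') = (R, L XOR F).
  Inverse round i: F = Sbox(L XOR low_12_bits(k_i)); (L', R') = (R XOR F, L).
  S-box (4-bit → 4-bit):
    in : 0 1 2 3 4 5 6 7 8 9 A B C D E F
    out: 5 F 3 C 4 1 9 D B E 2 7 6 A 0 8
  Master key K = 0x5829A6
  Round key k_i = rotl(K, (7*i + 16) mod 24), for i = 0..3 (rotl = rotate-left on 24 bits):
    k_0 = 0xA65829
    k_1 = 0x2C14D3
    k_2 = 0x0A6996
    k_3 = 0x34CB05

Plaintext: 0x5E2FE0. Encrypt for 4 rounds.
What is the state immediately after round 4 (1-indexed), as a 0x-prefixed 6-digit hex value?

0xD1C006

s_0 = plaintext = 0x5E2FE0
s_1 = Round(s_0, k_0) = 0xFE088C
s_2 = Round(s_1, k_1) = 0x88C9F8
s_3 = Round(s_2, k_2) = 0x9F8D1C
s_4 = Round(s_3, k_3) = 0xD1C006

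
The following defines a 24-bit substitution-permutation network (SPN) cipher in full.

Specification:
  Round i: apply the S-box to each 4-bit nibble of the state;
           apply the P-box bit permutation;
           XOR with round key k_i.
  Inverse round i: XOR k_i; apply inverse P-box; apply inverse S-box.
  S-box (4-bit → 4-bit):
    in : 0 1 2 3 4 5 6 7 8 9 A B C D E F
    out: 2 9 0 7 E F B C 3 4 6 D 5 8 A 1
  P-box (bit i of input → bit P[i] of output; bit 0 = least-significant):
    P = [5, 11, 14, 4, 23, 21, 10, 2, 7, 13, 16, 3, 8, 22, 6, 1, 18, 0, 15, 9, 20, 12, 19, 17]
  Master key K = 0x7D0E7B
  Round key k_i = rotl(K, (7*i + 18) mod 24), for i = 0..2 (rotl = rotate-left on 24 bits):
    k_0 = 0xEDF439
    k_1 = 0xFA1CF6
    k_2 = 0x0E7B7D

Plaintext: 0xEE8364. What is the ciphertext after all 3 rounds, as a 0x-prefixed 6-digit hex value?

s_0 = plaintext = 0xEE8364
s_1 = Round(s_0, k_0) = 0x0E8FAC
s_2 = Round(s_1, k_1) = 0x9A4B57
s_3 = Round(s_2, k_2) = 0xE7BFA2

0xE7BFA2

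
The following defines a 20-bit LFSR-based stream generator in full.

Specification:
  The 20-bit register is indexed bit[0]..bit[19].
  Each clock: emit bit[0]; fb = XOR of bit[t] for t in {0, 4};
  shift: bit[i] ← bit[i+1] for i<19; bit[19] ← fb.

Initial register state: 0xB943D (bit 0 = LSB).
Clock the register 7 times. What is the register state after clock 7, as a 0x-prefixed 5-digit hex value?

reg_0 = 0xB943D
clock 1: out=1, reg = 0x5CA1E
clock 2: out=0, reg = 0xAE50F
clock 3: out=1, reg = 0xD7287
clock 4: out=1, reg = 0xEB943
clock 5: out=1, reg = 0xF5CA1
clock 6: out=1, reg = 0xFAE50
clock 7: out=0, reg = 0xFD728

0xFD728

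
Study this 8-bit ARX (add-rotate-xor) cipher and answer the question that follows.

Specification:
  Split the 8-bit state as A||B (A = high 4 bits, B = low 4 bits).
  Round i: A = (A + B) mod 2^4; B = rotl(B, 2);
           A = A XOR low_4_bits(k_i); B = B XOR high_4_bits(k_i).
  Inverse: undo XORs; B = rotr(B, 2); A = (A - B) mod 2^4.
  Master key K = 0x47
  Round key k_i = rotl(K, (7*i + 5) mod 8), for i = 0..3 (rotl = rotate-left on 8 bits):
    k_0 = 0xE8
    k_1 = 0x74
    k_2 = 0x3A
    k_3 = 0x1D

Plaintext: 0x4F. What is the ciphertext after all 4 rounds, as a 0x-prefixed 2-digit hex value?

0xDE

s_0 = plaintext = 0x4F
s_1 = Round(s_0, k_0) = 0xB1
s_2 = Round(s_1, k_1) = 0x83
s_3 = Round(s_2, k_2) = 0x1F
s_4 = Round(s_3, k_3) = 0xDE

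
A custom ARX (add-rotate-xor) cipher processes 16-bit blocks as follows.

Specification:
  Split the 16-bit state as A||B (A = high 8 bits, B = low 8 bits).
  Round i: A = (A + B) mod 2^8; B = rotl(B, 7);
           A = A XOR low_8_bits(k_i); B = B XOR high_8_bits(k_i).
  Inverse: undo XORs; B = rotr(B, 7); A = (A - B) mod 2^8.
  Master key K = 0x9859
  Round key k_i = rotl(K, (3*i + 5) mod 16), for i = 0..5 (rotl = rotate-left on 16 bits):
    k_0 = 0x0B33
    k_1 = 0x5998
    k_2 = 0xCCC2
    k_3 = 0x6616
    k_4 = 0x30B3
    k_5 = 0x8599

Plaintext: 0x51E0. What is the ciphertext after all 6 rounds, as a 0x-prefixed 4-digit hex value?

s_0 = plaintext = 0x51E0
s_1 = Round(s_0, k_0) = 0x027B
s_2 = Round(s_1, k_1) = 0xE5E4
s_3 = Round(s_2, k_2) = 0x0BBE
s_4 = Round(s_3, k_3) = 0xDF39
s_5 = Round(s_4, k_4) = 0xABAC
s_6 = Round(s_5, k_5) = 0xCED3

0xCED3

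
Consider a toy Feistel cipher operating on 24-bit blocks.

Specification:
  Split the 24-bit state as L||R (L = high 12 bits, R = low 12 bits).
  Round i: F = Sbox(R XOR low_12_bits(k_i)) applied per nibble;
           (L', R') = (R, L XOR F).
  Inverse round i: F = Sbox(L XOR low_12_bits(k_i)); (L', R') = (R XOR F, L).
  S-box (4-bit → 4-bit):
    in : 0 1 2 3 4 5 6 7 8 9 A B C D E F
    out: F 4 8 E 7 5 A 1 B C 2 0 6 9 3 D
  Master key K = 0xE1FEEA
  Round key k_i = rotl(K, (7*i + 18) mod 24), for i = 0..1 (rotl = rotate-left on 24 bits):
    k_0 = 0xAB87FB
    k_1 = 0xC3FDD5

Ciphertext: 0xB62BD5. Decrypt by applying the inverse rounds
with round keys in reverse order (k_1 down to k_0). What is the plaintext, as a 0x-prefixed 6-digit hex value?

0x1EF1D4

s_0 = ciphertext = 0xB62BD5
s_1 = InvRound(s_0, k_1) = 0x1D4B62
s_2 = InvRound(s_1, k_0) = 0x1EF1D4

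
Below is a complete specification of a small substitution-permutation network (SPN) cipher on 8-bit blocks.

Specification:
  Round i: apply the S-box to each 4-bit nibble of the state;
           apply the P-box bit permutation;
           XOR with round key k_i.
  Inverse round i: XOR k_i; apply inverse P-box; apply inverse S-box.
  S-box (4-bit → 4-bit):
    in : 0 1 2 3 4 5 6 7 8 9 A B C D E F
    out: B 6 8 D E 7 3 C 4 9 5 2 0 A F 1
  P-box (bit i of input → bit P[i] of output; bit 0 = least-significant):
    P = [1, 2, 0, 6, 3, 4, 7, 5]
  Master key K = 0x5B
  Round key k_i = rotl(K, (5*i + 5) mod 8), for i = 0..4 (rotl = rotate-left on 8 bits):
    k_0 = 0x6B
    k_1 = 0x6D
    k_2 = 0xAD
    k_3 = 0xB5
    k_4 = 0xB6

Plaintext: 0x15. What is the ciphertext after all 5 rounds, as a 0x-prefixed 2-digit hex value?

0x09

s_0 = plaintext = 0x15
s_1 = Round(s_0, k_0) = 0xFC
s_2 = Round(s_1, k_1) = 0x65
s_3 = Round(s_2, k_2) = 0xB2
s_4 = Round(s_3, k_3) = 0xE5
s_5 = Round(s_4, k_4) = 0x09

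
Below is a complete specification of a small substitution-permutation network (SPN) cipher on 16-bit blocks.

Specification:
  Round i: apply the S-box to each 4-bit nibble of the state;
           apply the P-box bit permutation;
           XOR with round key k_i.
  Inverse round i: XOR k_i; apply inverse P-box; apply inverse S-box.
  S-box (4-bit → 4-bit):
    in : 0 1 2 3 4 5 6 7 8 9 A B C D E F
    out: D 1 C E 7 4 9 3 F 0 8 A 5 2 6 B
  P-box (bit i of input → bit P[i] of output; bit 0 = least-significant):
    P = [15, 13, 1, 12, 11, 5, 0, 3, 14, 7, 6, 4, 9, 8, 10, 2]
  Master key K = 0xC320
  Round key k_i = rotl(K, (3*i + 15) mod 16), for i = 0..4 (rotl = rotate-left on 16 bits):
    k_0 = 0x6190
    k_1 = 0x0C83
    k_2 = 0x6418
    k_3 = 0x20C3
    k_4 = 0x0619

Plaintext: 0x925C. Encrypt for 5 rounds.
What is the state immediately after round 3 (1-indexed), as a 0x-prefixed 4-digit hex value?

0xBF33

s_0 = plaintext = 0x925C
s_1 = Round(s_0, k_0) = 0xE1C3
s_2 = Round(s_1, k_1) = 0x7180
s_3 = Round(s_2, k_2) = 0xBF33
s_4 = Round(s_3, k_3) = 0x517C
s_5 = Round(s_4, k_4) = 0xCA3B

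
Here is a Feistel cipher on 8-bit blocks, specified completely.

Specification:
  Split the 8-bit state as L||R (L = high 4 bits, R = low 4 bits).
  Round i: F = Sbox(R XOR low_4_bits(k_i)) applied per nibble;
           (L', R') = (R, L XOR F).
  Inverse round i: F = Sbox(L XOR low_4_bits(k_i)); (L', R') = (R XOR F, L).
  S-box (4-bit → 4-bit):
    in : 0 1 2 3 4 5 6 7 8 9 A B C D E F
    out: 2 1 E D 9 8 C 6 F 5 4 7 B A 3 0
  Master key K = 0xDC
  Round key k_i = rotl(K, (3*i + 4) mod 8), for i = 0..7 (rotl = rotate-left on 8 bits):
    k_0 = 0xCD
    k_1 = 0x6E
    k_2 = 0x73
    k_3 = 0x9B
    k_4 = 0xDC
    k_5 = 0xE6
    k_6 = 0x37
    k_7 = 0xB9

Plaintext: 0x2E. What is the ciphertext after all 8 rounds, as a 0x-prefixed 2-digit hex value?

0x6F

s_0 = plaintext = 0x2E
s_1 = Round(s_0, k_0) = 0xEF
s_2 = Round(s_1, k_1) = 0xFF
s_3 = Round(s_2, k_2) = 0xF4
s_4 = Round(s_3, k_3) = 0x4F
s_5 = Round(s_4, k_4) = 0xF9
s_6 = Round(s_5, k_5) = 0x9F
s_7 = Round(s_6, k_6) = 0xF6
s_8 = Round(s_7, k_7) = 0x6F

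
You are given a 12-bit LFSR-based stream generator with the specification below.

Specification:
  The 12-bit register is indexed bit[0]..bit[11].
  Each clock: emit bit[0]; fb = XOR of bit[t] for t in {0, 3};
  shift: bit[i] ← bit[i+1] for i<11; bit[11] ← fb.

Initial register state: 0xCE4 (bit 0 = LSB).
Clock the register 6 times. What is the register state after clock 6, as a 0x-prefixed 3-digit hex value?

reg_0 = 0xCE4
clock 1: out=0, reg = 0x672
clock 2: out=0, reg = 0x339
clock 3: out=1, reg = 0x19C
clock 4: out=0, reg = 0x8CE
clock 5: out=0, reg = 0xC67
clock 6: out=1, reg = 0xE33

0xE33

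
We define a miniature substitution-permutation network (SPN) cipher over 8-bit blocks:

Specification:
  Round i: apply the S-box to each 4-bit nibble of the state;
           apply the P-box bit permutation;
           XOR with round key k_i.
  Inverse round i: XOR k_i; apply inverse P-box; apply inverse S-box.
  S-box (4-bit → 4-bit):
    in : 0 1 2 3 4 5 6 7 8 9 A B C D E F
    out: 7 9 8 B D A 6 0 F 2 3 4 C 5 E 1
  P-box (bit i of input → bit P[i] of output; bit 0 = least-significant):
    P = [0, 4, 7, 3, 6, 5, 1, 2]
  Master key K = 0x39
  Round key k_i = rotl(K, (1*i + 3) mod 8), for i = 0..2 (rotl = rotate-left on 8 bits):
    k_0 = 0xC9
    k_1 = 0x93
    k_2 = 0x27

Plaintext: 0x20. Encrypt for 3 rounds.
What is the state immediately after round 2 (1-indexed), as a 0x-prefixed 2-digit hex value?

0x3F

s_0 = plaintext = 0x20
s_1 = Round(s_0, k_0) = 0x5C
s_2 = Round(s_1, k_1) = 0x3F
s_3 = Round(s_2, k_2) = 0x42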